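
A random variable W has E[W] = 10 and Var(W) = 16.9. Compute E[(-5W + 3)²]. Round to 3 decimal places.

E[-5W + 3] = -5·10 + 3 = -47
Var(-5W + 3) = (-5)²·16.9 = 422.5
E[(-5W + 3)²] = Var((-5W + 3)) + (E[(-5W + 3)])² = 422.5 + (-47)² = 2631.5

2631.500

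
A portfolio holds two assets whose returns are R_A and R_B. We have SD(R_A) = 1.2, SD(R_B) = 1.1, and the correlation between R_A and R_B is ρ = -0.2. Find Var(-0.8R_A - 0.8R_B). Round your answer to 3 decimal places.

1.358

Var(R_A) = (1.2)² = 1.44;  Var(R_B) = (1.1)² = 1.21
cov(R_A,R_B) = ρ·SD(R_A)·SD(R_B) = -0.2·1.2·1.1 = -0.264
Var(-0.8R_A - 0.8R_B) = (-0.8)²·Var(R_A) + (-0.8)²·Var(R_B) + 2·(-0.8)·(-0.8)·cov(R_A,R_B)
= 0.64·1.44 + 0.64·1.21 + 1.28·-0.264 = 1.35808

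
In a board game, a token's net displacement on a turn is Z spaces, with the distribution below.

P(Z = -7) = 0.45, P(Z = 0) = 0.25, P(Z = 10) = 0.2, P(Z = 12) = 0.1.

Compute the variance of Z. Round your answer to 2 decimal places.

56.45

E[Z] = (-7)(0.45) + (0)(0.25) + (10)(0.2) + (12)(0.1) = 0.05
E[Z²] = (-7)²(0.45) + (0)²(0.25) + (10)²(0.2) + (12)²(0.1) = 56.45
var(Z) = E[Z²] − (E[Z])² = 56.45 − (0.05)² = 56.4475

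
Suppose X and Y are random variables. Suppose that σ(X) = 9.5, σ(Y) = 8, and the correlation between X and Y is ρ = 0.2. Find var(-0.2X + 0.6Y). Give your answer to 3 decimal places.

var(X) = (9.5)² = 90.25;  var(Y) = (8)² = 64
Cov(X,Y) = ρ·σ(X)·σ(Y) = 0.2·9.5·8 = 15.2
var(-0.2X + 0.6Y) = (-0.2)²·var(X) + (0.6)²·var(Y) + 2·(-0.2)·(0.6)·Cov(X,Y)
= 0.04·90.25 + 0.36·64 + -0.24·15.2 = 23.002

23.002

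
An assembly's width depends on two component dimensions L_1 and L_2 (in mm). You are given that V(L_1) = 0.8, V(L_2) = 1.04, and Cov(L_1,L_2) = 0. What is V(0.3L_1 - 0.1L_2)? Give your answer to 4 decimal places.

V(0.3L_1 - 0.1L_2) = (0.3)²·V(L_1) + (-0.1)²·V(L_2) + 2·(0.3)·(-0.1)·Cov(L_1,L_2)
= 0.09·0.8 + 0.01·1.04 + -0.06·0 = 0.0824

0.0824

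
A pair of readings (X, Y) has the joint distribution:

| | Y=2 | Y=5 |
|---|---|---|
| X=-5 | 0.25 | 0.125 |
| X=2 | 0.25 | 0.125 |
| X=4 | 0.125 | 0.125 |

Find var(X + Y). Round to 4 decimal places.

E[X] = -0.125,  E[Y] = 3.125,  E[XY] = 0.125
var(X) = 14.875 − (-0.125)² = 14.859375;  var(Y) = 11.875 − (3.125)² = 2.109375
Cov(X,Y) = 0.125 − (-0.125)(3.125) = 0.515625
var(X + Y) = (1)²·14.859375 + (1)²·2.109375 + 2·(1)·(1)·0.515625 = 18

18.0000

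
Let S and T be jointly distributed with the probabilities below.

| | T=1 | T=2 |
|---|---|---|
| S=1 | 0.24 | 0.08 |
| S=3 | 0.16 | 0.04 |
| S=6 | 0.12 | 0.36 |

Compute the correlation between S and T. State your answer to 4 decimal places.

0.4817

E[S] = 3.8,  E[T] = 1.48
E[ST] = 6.16
cov(S,T) = E[ST] − E[S]E[T] = 6.16 − (3.8)(1.48) = 0.536
V(S) = 4.96,  V(T) = 0.2496
ρ = 0.536 / √(4.96·0.2496) ≈ 0.4817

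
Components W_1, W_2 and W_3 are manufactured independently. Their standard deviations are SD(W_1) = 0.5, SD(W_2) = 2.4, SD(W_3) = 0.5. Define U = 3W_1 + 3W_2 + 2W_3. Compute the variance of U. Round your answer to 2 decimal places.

var(W_1) = 0.25, var(W_2) = 5.76, var(W_3) = 0.25
By independence, var(U) = (3)²var(W_1) + (3)²var(W_2) + (2)²var(W_3)
= (3)²·0.25 + (3)²·5.76 + (2)²·0.25 = 55.09

55.09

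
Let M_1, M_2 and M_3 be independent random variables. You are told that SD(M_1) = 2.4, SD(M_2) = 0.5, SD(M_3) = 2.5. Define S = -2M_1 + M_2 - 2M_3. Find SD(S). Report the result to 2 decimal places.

6.95

V(M_1) = 5.76, V(M_2) = 0.25, V(M_3) = 6.25
By independence, V(S) = (-2)²V(M_1) + (1)²V(M_2) + (-2)²V(M_3)
= (-2)²·5.76 + (1)²·0.25 + (-2)²·6.25 = 48.29
SD(S) = √48.29 ≈ 6.95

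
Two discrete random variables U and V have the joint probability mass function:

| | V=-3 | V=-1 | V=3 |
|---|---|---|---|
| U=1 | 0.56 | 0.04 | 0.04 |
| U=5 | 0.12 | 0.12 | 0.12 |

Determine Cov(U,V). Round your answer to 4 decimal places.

E[U] = 2.44,  E[V] = -1.72
E[UV] = -2.2
Cov(U,V) = E[UV] − E[U]E[V] = -2.2 − (2.44)(-1.72) = 1.9968

1.9968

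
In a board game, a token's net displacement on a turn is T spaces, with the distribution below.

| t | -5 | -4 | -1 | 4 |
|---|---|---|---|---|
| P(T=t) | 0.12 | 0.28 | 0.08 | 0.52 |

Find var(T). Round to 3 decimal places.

E[T] = (-5)(0.12) + (-4)(0.28) + (-1)(0.08) + (4)(0.52) = 0.28
E[T²] = (-5)²(0.12) + (-4)²(0.28) + (-1)²(0.08) + (4)²(0.52) = 15.88
var(T) = E[T²] − (E[T])² = 15.88 − (0.28)² = 15.8016

15.802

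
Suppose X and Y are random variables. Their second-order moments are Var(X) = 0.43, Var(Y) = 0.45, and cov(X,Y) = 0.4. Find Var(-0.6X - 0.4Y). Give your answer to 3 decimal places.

0.419

Var(-0.6X - 0.4Y) = (-0.6)²·Var(X) + (-0.4)²·Var(Y) + 2·(-0.6)·(-0.4)·cov(X,Y)
= 0.36·0.43 + 0.16·0.45 + 0.48·0.4 = 0.4188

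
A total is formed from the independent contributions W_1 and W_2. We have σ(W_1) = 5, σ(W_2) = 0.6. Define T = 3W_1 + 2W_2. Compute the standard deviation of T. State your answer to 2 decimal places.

15.05

Var(W_1) = 25, Var(W_2) = 0.36
By independence, Var(T) = (3)²Var(W_1) + (2)²Var(W_2)
= (3)²·25 + (2)²·0.36 = 226.44
σ(T) = √226.44 ≈ 15.05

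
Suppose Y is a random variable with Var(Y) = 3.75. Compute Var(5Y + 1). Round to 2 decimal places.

93.75

Var(5Y + 1) = (5)²·Var(Y) = 25·3.75 = 93.75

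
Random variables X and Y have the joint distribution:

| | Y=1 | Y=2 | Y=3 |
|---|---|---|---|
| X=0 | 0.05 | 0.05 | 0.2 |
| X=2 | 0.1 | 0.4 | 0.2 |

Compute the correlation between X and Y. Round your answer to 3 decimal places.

E[X] = 1.4,  E[Y] = 2.25
E[XY] = 3
Cov(X,Y) = E[XY] − E[X]E[Y] = 3 − (1.4)(2.25) = -0.15
Var(X) = 0.84,  Var(Y) = 0.4875
ρ = -0.15 / √(0.84·0.4875) ≈ -0.234

-0.234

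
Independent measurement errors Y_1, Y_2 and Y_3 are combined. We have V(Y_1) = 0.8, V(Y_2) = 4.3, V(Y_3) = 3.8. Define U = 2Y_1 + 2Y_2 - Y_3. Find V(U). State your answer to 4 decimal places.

24.2000

By independence, V(U) = (2)²V(Y_1) + (2)²V(Y_2) + (-1)²V(Y_3)
= (2)²·0.8 + (2)²·4.3 + (-1)²·3.8 = 24.2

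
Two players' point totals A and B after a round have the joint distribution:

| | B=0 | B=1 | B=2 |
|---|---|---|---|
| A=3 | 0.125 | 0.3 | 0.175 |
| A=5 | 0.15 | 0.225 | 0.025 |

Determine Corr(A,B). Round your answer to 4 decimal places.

-0.2830

E[A] = 3.8,  E[B] = 0.925
E[AB] = 3.325
Cov(A,B) = E[AB] − E[A]E[B] = 3.325 − (3.8)(0.925) = -0.19
var(A) = 0.96,  var(B) = 0.469375
ρ = -0.19 / √(0.96·0.469375) ≈ -0.2830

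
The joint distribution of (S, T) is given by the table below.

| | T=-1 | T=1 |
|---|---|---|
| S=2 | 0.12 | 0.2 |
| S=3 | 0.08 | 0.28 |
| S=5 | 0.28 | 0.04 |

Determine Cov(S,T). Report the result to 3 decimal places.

E[S] = 3.32,  E[T] = 0.04
E[ST] = -0.44
Cov(S,T) = E[ST] − E[S]E[T] = -0.44 − (3.32)(0.04) = -0.5728

-0.573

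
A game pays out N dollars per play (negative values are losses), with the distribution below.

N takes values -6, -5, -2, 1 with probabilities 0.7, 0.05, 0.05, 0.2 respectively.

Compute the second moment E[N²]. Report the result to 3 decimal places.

E[N²] = (-6)²(0.7) + (-5)²(0.05) + (-2)²(0.05) + (1)²(0.2) = 26.85

26.850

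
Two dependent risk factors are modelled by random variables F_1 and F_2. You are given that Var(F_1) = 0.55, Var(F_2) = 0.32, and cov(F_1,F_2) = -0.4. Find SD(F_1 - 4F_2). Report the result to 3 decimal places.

Var(F_1 - 4F_2) = (1)²·Var(F_1) + (-4)²·Var(F_2) + 2·(1)·(-4)·cov(F_1,F_2)
= 1·0.55 + 16·0.32 + -8·-0.4 = 8.87
SD(F_1 - 4F_2) = √8.87 ≈ 2.978

2.978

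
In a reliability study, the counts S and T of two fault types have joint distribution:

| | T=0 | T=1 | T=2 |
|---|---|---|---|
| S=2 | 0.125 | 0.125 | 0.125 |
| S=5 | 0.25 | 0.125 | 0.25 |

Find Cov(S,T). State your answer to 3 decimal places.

E[S] = 3.875,  E[T] = 1
E[ST] = 3.875
Cov(S,T) = E[ST] − E[S]E[T] = 3.875 − (3.875)(1) = 0

0.000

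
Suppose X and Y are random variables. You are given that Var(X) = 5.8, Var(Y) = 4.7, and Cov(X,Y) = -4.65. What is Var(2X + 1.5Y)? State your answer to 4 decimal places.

5.8750

Var(2X + 1.5Y) = (2)²·Var(X) + (1.5)²·Var(Y) + 2·(2)·(1.5)·Cov(X,Y)
= 4·5.8 + 2.25·4.7 + 6·-4.65 = 5.875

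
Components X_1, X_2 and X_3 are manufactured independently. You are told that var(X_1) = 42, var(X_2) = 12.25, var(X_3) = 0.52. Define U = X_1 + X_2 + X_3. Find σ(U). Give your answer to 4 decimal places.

7.4007

By independence, var(U) = (1)²var(X_1) + (1)²var(X_2) + (1)²var(X_3)
= (1)²·42 + (1)²·12.25 + (1)²·0.52 = 54.77
σ(U) = √54.77 ≈ 7.4007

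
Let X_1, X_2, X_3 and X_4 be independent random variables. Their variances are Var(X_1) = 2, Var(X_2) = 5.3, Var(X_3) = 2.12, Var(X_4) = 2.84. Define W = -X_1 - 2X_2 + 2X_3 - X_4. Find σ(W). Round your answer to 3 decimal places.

By independence, Var(W) = (-1)²Var(X_1) + (-2)²Var(X_2) + (2)²Var(X_3) + (-1)²Var(X_4)
= (-1)²·2 + (-2)²·5.3 + (2)²·2.12 + (-1)²·2.84 = 34.52
σ(W) = √34.52 ≈ 5.875

5.875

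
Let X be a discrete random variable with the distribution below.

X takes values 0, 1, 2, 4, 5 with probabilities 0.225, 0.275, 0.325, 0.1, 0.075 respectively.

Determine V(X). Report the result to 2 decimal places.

2.16

E[X] = (0)(0.225) + (1)(0.275) + (2)(0.325) + (4)(0.1) + (5)(0.075) = 1.7
E[X²] = (0)²(0.225) + (1)²(0.275) + (2)²(0.325) + (4)²(0.1) + (5)²(0.075) = 5.05
V(X) = E[X²] − (E[X])² = 5.05 − (1.7)² = 2.16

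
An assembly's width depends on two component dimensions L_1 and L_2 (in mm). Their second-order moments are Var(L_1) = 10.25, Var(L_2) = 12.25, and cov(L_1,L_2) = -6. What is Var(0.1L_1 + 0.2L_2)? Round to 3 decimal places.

Var(0.1L_1 + 0.2L_2) = (0.1)²·Var(L_1) + (0.2)²·Var(L_2) + 2·(0.1)·(0.2)·cov(L_1,L_2)
= 0.01·10.25 + 0.04·12.25 + 0.04·-6 = 0.3525

0.353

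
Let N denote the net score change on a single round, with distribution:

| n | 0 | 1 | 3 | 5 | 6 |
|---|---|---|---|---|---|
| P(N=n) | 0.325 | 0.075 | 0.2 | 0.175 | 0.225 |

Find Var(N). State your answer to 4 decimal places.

E[N] = (0)(0.325) + (1)(0.075) + (3)(0.2) + (5)(0.175) + (6)(0.225) = 2.9
E[N²] = (0)²(0.325) + (1)²(0.075) + (3)²(0.2) + (5)²(0.175) + (6)²(0.225) = 14.35
Var(N) = E[N²] − (E[N])² = 14.35 − (2.9)² = 5.94

5.9400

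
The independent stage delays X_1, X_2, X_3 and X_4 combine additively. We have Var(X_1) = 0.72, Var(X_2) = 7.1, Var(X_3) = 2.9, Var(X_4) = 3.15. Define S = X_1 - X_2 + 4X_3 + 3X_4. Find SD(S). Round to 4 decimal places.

9.0868

By independence, Var(S) = (1)²Var(X_1) + (-1)²Var(X_2) + (4)²Var(X_3) + (3)²Var(X_4)
= (1)²·0.72 + (-1)²·7.1 + (4)²·2.9 + (3)²·3.15 = 82.57
SD(S) = √82.57 ≈ 9.0868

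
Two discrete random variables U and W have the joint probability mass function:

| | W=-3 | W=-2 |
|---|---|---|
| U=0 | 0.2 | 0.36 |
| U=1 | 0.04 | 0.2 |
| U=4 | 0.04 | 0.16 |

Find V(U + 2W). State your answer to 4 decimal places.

3.5296

E[U] = 1.04,  E[W] = -2.28,  E[UW] = -2.28
V(U) = 3.44 − (1.04)² = 2.3584;  V(W) = 5.4 − (-2.28)² = 0.2016
Cov(U,W) = -2.28 − (1.04)(-2.28) = 0.0912
V(U + 2W) = (1)²·2.3584 + (2)²·0.2016 + 2·(1)·(2)·0.0912 = 3.5296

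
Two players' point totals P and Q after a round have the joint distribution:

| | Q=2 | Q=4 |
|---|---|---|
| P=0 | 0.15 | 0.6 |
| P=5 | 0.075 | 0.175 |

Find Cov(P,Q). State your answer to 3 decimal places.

-0.188

E[P] = 1.25,  E[Q] = 3.55
E[PQ] = 4.25
Cov(P,Q) = E[PQ] − E[P]E[Q] = 4.25 − (1.25)(3.55) = -0.1875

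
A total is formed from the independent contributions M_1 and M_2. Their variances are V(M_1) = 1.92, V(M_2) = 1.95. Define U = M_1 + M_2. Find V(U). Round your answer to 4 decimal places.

By independence, V(U) = (1)²V(M_1) + (1)²V(M_2)
= (1)²·1.92 + (1)²·1.95 = 3.87

3.8700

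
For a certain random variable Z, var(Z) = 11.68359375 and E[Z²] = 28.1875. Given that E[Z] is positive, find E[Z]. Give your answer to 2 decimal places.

4.06

(E[Z])² = E[Z²] − var(Z) = 28.1875 − 11.68359375 = 16.50390625
E[Z] = √16.50390625 = 4.0625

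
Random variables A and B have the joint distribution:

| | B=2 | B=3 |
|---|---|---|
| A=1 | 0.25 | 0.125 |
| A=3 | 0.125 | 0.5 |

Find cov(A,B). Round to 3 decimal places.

E[A] = 2.25,  E[B] = 2.625
E[AB] = 6.125
cov(A,B) = E[AB] − E[A]E[B] = 6.125 − (2.25)(2.625) = 0.21875

0.219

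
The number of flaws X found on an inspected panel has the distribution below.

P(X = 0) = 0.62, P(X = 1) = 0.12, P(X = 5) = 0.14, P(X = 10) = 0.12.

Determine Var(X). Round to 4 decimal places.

11.5396

E[X] = (0)(0.62) + (1)(0.12) + (5)(0.14) + (10)(0.12) = 2.02
E[X²] = (0)²(0.62) + (1)²(0.12) + (5)²(0.14) + (10)²(0.12) = 15.62
Var(X) = E[X²] − (E[X])² = 15.62 − (2.02)² = 11.5396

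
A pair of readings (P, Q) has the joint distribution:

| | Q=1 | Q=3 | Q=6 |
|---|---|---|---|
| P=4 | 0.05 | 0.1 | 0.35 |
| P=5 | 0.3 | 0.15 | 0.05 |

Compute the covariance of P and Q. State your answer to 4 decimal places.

-0.7000

E[P] = 4.5,  E[Q] = 3.5
E[PQ] = 15.05
cov(P,Q) = E[PQ] − E[P]E[Q] = 15.05 − (4.5)(3.5) = -0.7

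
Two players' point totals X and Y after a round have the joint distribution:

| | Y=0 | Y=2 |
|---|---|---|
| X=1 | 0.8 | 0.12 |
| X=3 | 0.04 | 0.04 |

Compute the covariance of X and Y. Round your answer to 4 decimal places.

E[X] = 1.16,  E[Y] = 0.32
E[XY] = 0.48
Cov(X,Y) = E[XY] − E[X]E[Y] = 0.48 − (1.16)(0.32) = 0.1088

0.1088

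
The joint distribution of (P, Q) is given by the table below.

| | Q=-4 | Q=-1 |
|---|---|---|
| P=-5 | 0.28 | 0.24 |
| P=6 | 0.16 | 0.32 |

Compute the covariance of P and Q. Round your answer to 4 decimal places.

1.6896

E[P] = 0.28,  E[Q] = -2.32
E[PQ] = 1.04
Cov(P,Q) = E[PQ] − E[P]E[Q] = 1.04 − (0.28)(-2.32) = 1.6896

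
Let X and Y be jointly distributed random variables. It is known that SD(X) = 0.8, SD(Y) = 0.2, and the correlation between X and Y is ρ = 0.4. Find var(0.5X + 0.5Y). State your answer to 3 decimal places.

var(X) = (0.8)² = 0.64;  var(Y) = (0.2)² = 0.04
Cov(X,Y) = ρ·SD(X)·SD(Y) = 0.4·0.8·0.2 = 0.064
var(0.5X + 0.5Y) = (0.5)²·var(X) + (0.5)²·var(Y) + 2·(0.5)·(0.5)·Cov(X,Y)
= 0.25·0.64 + 0.25·0.04 + 0.5·0.064 = 0.202

0.202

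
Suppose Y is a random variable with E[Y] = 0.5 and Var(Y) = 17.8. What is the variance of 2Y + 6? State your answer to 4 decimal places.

Var(2Y + 6) = (2)²·Var(Y) = 4·17.8 = 71.2

71.2000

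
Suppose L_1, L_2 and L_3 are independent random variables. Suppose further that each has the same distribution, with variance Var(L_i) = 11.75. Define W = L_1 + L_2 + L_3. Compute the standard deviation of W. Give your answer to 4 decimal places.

By independence, Var(W) = (1)²Var(L_1) + (1)²Var(L_2) + (1)²Var(L_3)
= (1)²·11.75 + (1)²·11.75 + (1)²·11.75 = 35.25
σ(W) = √35.25 ≈ 5.9372

5.9372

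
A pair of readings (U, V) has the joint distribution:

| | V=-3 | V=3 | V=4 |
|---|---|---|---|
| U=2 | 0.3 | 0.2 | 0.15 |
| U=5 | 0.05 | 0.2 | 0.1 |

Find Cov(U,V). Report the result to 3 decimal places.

1.343

E[U] = 3.05,  E[V] = 1.15
E[UV] = 4.85
Cov(U,V) = E[UV] − E[U]E[V] = 4.85 − (3.05)(1.15) = 1.3425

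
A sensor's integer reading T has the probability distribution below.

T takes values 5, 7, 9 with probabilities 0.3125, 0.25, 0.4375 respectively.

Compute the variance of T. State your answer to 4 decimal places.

2.9375

E[T] = (5)(0.3125) + (7)(0.25) + (9)(0.4375) = 7.25
E[T²] = (5)²(0.3125) + (7)²(0.25) + (9)²(0.4375) = 55.5
Var(T) = E[T²] − (E[T])² = 55.5 − (7.25)² = 2.9375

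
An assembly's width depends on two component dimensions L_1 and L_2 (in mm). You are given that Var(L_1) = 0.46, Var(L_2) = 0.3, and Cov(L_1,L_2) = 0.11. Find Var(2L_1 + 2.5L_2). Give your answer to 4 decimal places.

4.8150

Var(2L_1 + 2.5L_2) = (2)²·Var(L_1) + (2.5)²·Var(L_2) + 2·(2)·(2.5)·Cov(L_1,L_2)
= 4·0.46 + 6.25·0.3 + 10·0.11 = 4.815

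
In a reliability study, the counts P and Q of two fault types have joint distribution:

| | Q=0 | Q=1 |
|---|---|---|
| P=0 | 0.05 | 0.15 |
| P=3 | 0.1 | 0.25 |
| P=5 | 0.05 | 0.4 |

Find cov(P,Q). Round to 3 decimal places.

E[P] = 3.3,  E[Q] = 0.8
E[PQ] = 2.75
cov(P,Q) = E[PQ] − E[P]E[Q] = 2.75 − (3.3)(0.8) = 0.11

0.110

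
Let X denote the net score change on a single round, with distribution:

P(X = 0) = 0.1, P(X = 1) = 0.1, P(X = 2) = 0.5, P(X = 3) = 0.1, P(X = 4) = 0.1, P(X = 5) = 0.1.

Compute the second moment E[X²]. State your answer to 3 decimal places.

7.100

E[X²] = (0)²(0.1) + (1)²(0.1) + (2)²(0.5) + (3)²(0.1) + (4)²(0.1) + (5)²(0.1) = 7.1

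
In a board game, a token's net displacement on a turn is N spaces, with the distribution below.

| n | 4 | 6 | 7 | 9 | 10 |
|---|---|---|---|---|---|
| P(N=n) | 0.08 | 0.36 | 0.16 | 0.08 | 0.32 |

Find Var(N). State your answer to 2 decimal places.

4.01

E[N] = (4)(0.08) + (6)(0.36) + (7)(0.16) + (9)(0.08) + (10)(0.32) = 7.52
E[N²] = (4)²(0.08) + (6)²(0.36) + (7)²(0.16) + (9)²(0.08) + (10)²(0.32) = 60.56
Var(N) = E[N²] − (E[N])² = 60.56 − (7.52)² = 4.0096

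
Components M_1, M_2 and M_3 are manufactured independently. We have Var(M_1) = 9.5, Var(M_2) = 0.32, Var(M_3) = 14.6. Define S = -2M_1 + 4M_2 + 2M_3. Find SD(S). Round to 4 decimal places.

10.0757

By independence, Var(S) = (-2)²Var(M_1) + (4)²Var(M_2) + (2)²Var(M_3)
= (-2)²·9.5 + (4)²·0.32 + (2)²·14.6 = 101.52
SD(S) = √101.52 ≈ 10.0757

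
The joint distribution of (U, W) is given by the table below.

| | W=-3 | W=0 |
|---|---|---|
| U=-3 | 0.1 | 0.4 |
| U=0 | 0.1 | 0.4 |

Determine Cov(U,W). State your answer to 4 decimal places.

E[U] = -1.5,  E[W] = -0.6
E[UW] = 0.9
Cov(U,W) = E[UW] − E[U]E[W] = 0.9 − (-1.5)(-0.6) = 0

0.0000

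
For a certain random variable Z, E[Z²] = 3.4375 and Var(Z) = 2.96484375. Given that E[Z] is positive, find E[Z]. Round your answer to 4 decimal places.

0.6875

(E[Z])² = E[Z²] − Var(Z) = 3.4375 − 2.96484375 = 0.47265625
E[Z] = √0.47265625 = 0.6875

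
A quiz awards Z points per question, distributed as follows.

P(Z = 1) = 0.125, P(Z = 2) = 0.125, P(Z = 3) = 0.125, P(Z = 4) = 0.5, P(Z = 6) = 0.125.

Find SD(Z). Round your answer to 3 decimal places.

1.414

E[Z] = (1)(0.125) + (2)(0.125) + (3)(0.125) + (4)(0.5) + (6)(0.125) = 3.5
E[Z²] = (1)²(0.125) + (2)²(0.125) + (3)²(0.125) + (4)²(0.5) + (6)²(0.125) = 14.25
Var(Z) = E[Z²] − (E[Z])² = 14.25 − (3.5)² = 2
SD(Z) = √2 ≈ 1.414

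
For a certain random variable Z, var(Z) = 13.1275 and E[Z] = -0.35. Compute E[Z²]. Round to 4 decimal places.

E[Z²] = var(Z) + (E[Z])² = 13.1275 + (-0.35)² = 13.25

13.2500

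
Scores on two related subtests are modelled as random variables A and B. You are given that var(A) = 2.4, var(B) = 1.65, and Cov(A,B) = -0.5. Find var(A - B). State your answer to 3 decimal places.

var(A - B) = (1)²·var(A) + (-1)²·var(B) + 2·(1)·(-1)·Cov(A,B)
= 1·2.4 + 1·1.65 + -2·-0.5 = 5.05

5.050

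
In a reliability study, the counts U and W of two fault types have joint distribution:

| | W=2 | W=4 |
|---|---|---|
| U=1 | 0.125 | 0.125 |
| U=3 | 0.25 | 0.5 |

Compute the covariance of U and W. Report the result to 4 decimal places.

E[U] = 2.5,  E[W] = 3.25
E[UW] = 8.25
Cov(U,W) = E[UW] − E[U]E[W] = 8.25 − (2.5)(3.25) = 0.125

0.1250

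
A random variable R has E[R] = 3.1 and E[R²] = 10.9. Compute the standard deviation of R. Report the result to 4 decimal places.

1.1358

var(R) = 10.9 − (3.1)² = 1.29
SD(R) = √1.29 ≈ 1.1358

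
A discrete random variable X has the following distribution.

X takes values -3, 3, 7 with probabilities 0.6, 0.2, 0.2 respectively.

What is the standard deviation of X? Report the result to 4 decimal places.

E[X] = (-3)(0.6) + (3)(0.2) + (7)(0.2) = 0.2
E[X²] = (-3)²(0.6) + (3)²(0.2) + (7)²(0.2) = 17
Var(X) = E[X²] − (E[X])² = 17 − (0.2)² = 16.96
σ(X) = √16.96 ≈ 4.1183

4.1183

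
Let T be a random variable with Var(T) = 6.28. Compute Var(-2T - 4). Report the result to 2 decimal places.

25.12

Var(-2T - 4) = (-2)²·Var(T) = 4·6.28 = 25.12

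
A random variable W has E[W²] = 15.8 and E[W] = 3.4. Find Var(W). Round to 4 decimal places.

Var(W) = 15.8 − (3.4)² = 4.24

4.2400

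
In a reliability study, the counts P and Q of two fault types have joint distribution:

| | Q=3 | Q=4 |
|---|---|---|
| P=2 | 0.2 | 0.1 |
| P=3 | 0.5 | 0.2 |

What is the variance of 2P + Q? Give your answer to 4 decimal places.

E[P] = 2.7,  E[Q] = 3.3,  E[PQ] = 8.9
var(P) = 7.5 − (2.7)² = 0.21;  var(Q) = 11.1 − (3.3)² = 0.21
Cov(P,Q) = 8.9 − (2.7)(3.3) = -0.01
var(2P + Q) = (2)²·0.21 + (1)²·0.21 + 2·(2)·(1)·-0.01 = 1.01

1.0100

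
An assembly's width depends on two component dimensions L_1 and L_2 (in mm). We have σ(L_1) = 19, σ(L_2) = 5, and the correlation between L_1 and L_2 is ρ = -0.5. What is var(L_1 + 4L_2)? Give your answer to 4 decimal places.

381.0000

var(L_1) = (19)² = 361;  var(L_2) = (5)² = 25
Cov(L_1,L_2) = ρ·σ(L_1)·σ(L_2) = -0.5·19·5 = -47.5
var(L_1 + 4L_2) = (1)²·var(L_1) + (4)²·var(L_2) + 2·(1)·(4)·Cov(L_1,L_2)
= 1·361 + 16·25 + 8·-47.5 = 381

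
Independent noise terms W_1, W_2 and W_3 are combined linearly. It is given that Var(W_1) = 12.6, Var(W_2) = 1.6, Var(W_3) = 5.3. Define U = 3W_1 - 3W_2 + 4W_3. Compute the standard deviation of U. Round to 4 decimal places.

14.5808

By independence, Var(U) = (3)²Var(W_1) + (-3)²Var(W_2) + (4)²Var(W_3)
= (3)²·12.6 + (-3)²·1.6 + (4)²·5.3 = 212.6
SD(U) = √212.6 ≈ 14.5808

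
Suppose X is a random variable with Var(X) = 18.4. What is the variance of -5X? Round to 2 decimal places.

Var(-5X) = (-5)²·Var(X) = 25·18.4 = 460

460.00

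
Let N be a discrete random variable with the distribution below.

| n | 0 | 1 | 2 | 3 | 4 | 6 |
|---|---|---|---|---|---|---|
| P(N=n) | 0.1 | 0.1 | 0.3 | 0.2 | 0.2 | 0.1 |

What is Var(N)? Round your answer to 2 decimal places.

E[N] = (0)(0.1) + (1)(0.1) + (2)(0.3) + (3)(0.2) + (4)(0.2) + (6)(0.1) = 2.7
E[N²] = (0)²(0.1) + (1)²(0.1) + (2)²(0.3) + (3)²(0.2) + (4)²(0.2) + (6)²(0.1) = 9.9
Var(N) = E[N²] − (E[N])² = 9.9 − (2.7)² = 2.61

2.61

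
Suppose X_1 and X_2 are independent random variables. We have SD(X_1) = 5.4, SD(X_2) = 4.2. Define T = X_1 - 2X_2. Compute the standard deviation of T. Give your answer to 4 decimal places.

9.9860

var(X_1) = 29.16, var(X_2) = 17.64
By independence, var(T) = (1)²var(X_1) + (-2)²var(X_2)
= (1)²·29.16 + (-2)²·17.64 = 99.72
SD(T) = √99.72 ≈ 9.9860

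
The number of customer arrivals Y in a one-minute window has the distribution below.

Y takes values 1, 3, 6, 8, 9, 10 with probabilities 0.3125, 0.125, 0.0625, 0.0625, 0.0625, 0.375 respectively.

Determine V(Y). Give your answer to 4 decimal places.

15.7344

E[Y] = (1)(0.3125) + (3)(0.125) + (6)(0.0625) + (8)(0.0625) + (9)(0.0625) + (10)(0.375) = 5.875
E[Y²] = (1)²(0.3125) + (3)²(0.125) + (6)²(0.0625) + (8)²(0.0625) + (9)²(0.0625) + (10)²(0.375) = 50.25
V(Y) = E[Y²] − (E[Y])² = 50.25 − (5.875)² = 15.734375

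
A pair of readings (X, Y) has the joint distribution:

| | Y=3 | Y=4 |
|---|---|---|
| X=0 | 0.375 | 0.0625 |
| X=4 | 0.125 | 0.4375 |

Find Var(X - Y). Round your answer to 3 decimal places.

2.938

E[X] = 2.25,  E[Y] = 3.5,  E[XY] = 8.5
Var(X) = 9 − (2.25)² = 3.9375;  Var(Y) = 12.5 − (3.5)² = 0.25
Cov(X,Y) = 8.5 − (2.25)(3.5) = 0.625
Var(X - Y) = (1)²·3.9375 + (-1)²·0.25 + 2·(1)·(-1)·0.625 = 2.9375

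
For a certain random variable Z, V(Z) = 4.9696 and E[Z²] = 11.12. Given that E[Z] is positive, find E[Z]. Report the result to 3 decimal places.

(E[Z])² = E[Z²] − V(Z) = 11.12 − 4.9696 = 6.1504
E[Z] = √6.1504 = 2.48

2.480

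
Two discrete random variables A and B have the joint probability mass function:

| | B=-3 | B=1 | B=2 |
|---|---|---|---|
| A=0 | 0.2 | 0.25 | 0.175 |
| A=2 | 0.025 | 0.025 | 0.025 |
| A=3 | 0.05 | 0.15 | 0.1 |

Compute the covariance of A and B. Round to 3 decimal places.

0.390

E[A] = 1.05,  E[B] = 0.2
E[AB] = 0.6
Cov(A,B) = E[AB] − E[A]E[B] = 0.6 − (1.05)(0.2) = 0.39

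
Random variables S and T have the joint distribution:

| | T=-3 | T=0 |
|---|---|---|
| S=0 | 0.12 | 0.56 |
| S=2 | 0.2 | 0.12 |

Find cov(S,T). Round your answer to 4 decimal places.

E[S] = 0.64,  E[T] = -0.96
E[ST] = -1.2
cov(S,T) = E[ST] − E[S]E[T] = -1.2 − (0.64)(-0.96) = -0.5856

-0.5856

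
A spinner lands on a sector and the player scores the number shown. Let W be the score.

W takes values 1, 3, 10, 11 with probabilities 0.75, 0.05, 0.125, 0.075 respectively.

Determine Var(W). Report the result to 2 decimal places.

13.92

E[W] = (1)(0.75) + (3)(0.05) + (10)(0.125) + (11)(0.075) = 2.975
E[W²] = (1)²(0.75) + (3)²(0.05) + (10)²(0.125) + (11)²(0.075) = 22.775
Var(W) = E[W²] − (E[W])² = 22.775 − (2.975)² = 13.924375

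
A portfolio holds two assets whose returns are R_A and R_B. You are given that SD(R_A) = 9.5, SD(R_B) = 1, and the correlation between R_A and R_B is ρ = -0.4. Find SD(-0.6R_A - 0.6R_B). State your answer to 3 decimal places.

Var(R_A) = (9.5)² = 90.25;  Var(R_B) = (1)² = 1
cov(R_A,R_B) = ρ·SD(R_A)·SD(R_B) = -0.4·9.5·1 = -3.8
Var(-0.6R_A - 0.6R_B) = (-0.6)²·Var(R_A) + (-0.6)²·Var(R_B) + 2·(-0.6)·(-0.6)·cov(R_A,R_B)
= 0.36·90.25 + 0.36·1 + 0.72·-3.8 = 30.114
SD(-0.6R_A - 0.6R_B) = √30.114 ≈ 5.488

5.488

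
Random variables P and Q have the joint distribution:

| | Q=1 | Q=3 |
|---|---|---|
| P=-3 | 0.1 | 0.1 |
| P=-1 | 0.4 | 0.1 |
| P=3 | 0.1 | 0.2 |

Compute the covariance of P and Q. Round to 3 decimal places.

E[P] = -0.2,  E[Q] = 1.8
E[PQ] = 0.2
Cov(P,Q) = E[PQ] − E[P]E[Q] = 0.2 − (-0.2)(1.8) = 0.56

0.560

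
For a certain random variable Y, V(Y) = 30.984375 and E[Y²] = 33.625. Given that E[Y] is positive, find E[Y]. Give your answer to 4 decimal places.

1.6250

(E[Y])² = E[Y²] − V(Y) = 33.625 − 30.984375 = 2.640625
E[Y] = √2.640625 = 1.625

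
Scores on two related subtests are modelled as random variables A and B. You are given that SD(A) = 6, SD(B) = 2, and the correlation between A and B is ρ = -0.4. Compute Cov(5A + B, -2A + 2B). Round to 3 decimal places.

-390.400

V(A) = (6)² = 36;  V(B) = (2)² = 4
Cov(A,B) = ρ·SD(A)·SD(B) = -0.4·6·2 = -4.8
Cov(5A + B, -2A + 2B) = (5)(-2)V(A) + (1)(2)V(B) + [(5)(2) + (1)(-2)]Cov(A,B)
= -10·36 + 2·4 + 8·-4.8 = -390.4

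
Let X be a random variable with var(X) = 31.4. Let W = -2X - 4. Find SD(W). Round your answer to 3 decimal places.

var(-2X - 4) = (-2)²·31.4 = 125.6
SD(W) = √125.6 ≈ 11.207

11.207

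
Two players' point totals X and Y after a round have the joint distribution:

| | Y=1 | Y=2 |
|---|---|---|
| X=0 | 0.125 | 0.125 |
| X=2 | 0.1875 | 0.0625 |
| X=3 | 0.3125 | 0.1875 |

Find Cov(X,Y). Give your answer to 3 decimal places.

-0.063

E[X] = 2,  E[Y] = 1.375
E[XY] = 2.6875
Cov(X,Y) = E[XY] − E[X]E[Y] = 2.6875 − (2)(1.375) = -0.0625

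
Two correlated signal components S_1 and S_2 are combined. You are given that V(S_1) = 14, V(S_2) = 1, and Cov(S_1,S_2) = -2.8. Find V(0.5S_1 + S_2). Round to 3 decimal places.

V(0.5S_1 + S_2) = (0.5)²·V(S_1) + (1)²·V(S_2) + 2·(0.5)·(1)·Cov(S_1,S_2)
= 0.25·14 + 1·1 + 1·-2.8 = 1.7

1.700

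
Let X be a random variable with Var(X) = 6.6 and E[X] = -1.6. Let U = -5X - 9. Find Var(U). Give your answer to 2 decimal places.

Var(-5X - 9) = (-5)²·Var(X) = 25·6.6 = 165

165.00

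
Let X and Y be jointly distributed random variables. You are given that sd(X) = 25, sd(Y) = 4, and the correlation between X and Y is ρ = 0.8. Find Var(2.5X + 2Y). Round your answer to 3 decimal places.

4770.250

Var(X) = (25)² = 625;  Var(Y) = (4)² = 16
Cov(X,Y) = ρ·sd(X)·sd(Y) = 0.8·25·4 = 80
Var(2.5X + 2Y) = (2.5)²·Var(X) + (2)²·Var(Y) + 2·(2.5)·(2)·Cov(X,Y)
= 6.25·625 + 4·16 + 10·80 = 4770.25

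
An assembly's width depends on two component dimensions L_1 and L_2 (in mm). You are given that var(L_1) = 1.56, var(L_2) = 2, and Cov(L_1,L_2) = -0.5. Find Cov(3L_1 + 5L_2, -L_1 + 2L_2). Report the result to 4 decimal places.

14.8200

Cov(3L_1 + 5L_2, -L_1 + 2L_2) = (3)(-1)var(L_1) + (5)(2)var(L_2) + [(3)(2) + (5)(-1)]Cov(L_1,L_2)
= -3·1.56 + 10·2 + 1·-0.5 = 14.82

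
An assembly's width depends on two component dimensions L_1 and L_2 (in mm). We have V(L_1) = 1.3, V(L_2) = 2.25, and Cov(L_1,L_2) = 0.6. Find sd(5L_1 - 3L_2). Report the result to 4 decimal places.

V(5L_1 - 3L_2) = (5)²·V(L_1) + (-3)²·V(L_2) + 2·(5)·(-3)·Cov(L_1,L_2)
= 25·1.3 + 9·2.25 + -30·0.6 = 34.75
sd(5L_1 - 3L_2) = √34.75 ≈ 5.8949

5.8949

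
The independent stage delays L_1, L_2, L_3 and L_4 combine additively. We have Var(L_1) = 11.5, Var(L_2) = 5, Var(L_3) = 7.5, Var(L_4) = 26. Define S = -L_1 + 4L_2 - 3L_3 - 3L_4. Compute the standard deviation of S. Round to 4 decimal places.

19.8242

By independence, Var(S) = (-1)²Var(L_1) + (4)²Var(L_2) + (-3)²Var(L_3) + (-3)²Var(L_4)
= (-1)²·11.5 + (4)²·5 + (-3)²·7.5 + (-3)²·26 = 393
SD(S) = √393 ≈ 19.8242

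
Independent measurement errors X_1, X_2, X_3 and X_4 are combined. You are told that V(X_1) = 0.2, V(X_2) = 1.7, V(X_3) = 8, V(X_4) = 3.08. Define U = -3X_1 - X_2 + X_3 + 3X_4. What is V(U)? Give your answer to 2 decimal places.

By independence, V(U) = (-3)²V(X_1) + (-1)²V(X_2) + (1)²V(X_3) + (3)²V(X_4)
= (-3)²·0.2 + (-1)²·1.7 + (1)²·8 + (3)²·3.08 = 39.22

39.22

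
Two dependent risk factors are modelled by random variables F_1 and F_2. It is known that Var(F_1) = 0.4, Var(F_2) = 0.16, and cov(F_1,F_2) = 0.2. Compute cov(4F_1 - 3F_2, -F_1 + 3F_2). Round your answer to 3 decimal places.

cov(4F_1 - 3F_2, -F_1 + 3F_2) = (4)(-1)Var(F_1) + (-3)(3)Var(F_2) + [(4)(3) + (-3)(-1)]cov(F_1,F_2)
= -4·0.4 + -9·0.16 + 15·0.2 = -0.04

-0.040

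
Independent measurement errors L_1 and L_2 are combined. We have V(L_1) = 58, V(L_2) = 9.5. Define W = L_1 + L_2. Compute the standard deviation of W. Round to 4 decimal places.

8.2158

By independence, V(W) = (1)²V(L_1) + (1)²V(L_2)
= (1)²·58 + (1)²·9.5 = 67.5
SD(W) = √67.5 ≈ 8.2158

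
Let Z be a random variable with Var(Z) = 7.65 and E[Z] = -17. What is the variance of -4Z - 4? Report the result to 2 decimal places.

Var(-4Z - 4) = (-4)²·Var(Z) = 16·7.65 = 122.4

122.40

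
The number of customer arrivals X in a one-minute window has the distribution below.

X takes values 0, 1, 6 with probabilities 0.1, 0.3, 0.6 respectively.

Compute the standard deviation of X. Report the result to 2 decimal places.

2.59

E[X] = (0)(0.1) + (1)(0.3) + (6)(0.6) = 3.9
E[X²] = (0)²(0.1) + (1)²(0.3) + (6)²(0.6) = 21.9
Var(X) = E[X²] − (E[X])² = 21.9 − (3.9)² = 6.69
SD(X) = √6.69 ≈ 2.59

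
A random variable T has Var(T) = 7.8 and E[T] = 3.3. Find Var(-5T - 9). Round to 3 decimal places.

Var(-5T - 9) = (-5)²·Var(T) = 25·7.8 = 195

195.000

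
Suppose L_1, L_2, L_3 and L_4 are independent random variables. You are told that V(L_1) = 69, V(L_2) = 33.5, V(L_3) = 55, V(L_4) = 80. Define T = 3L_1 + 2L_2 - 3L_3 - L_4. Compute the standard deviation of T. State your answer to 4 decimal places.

36.4692

By independence, V(T) = (3)²V(L_1) + (2)²V(L_2) + (-3)²V(L_3) + (-1)²V(L_4)
= (3)²·69 + (2)²·33.5 + (-3)²·55 + (-1)²·80 = 1330
SD(T) = √1330 ≈ 36.4692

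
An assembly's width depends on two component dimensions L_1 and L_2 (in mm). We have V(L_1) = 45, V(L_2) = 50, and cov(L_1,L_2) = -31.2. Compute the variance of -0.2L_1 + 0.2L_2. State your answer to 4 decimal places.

6.2960

V(-0.2L_1 + 0.2L_2) = (-0.2)²·V(L_1) + (0.2)²·V(L_2) + 2·(-0.2)·(0.2)·cov(L_1,L_2)
= 0.04·45 + 0.04·50 + -0.08·-31.2 = 6.296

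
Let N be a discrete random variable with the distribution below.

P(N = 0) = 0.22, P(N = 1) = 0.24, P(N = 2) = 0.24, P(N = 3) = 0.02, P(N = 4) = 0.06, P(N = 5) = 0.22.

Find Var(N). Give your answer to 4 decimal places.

E[N] = (0)(0.22) + (1)(0.24) + (2)(0.24) + (3)(0.02) + (4)(0.06) + (5)(0.22) = 2.12
E[N²] = (0)²(0.22) + (1)²(0.24) + (2)²(0.24) + (3)²(0.02) + (4)²(0.06) + (5)²(0.22) = 7.84
Var(N) = E[N²] − (E[N])² = 7.84 − (2.12)² = 3.3456

3.3456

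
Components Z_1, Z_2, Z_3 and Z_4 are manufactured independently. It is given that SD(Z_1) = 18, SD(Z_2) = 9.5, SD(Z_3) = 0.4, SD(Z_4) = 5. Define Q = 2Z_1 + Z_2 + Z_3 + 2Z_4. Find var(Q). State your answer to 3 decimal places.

var(Z_1) = 324, var(Z_2) = 90.25, var(Z_3) = 0.16, var(Z_4) = 25
By independence, var(Q) = (2)²var(Z_1) + (1)²var(Z_2) + (1)²var(Z_3) + (2)²var(Z_4)
= (2)²·324 + (1)²·90.25 + (1)²·0.16 + (2)²·25 = 1486.41

1486.410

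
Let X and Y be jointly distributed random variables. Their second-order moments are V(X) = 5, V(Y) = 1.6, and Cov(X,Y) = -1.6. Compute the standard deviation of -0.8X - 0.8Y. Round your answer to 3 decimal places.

V(-0.8X - 0.8Y) = (-0.8)²·V(X) + (-0.8)²·V(Y) + 2·(-0.8)·(-0.8)·Cov(X,Y)
= 0.64·5 + 0.64·1.6 + 1.28·-1.6 = 2.176
sd(-0.8X - 0.8Y) = √2.176 ≈ 1.475

1.475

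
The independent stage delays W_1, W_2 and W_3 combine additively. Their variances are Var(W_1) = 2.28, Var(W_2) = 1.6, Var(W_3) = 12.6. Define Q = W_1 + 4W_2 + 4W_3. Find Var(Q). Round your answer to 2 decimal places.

By independence, Var(Q) = (1)²Var(W_1) + (4)²Var(W_2) + (4)²Var(W_3)
= (1)²·2.28 + (4)²·1.6 + (4)²·12.6 = 229.48

229.48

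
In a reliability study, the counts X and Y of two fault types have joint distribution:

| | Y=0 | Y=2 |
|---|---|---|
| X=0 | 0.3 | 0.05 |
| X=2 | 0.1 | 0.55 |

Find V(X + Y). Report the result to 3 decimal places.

E[X] = 1.3,  E[Y] = 1.2,  E[XY] = 2.2
V(X) = 2.6 − (1.3)² = 0.91;  V(Y) = 2.4 − (1.2)² = 0.96
Cov(X,Y) = 2.2 − (1.3)(1.2) = 0.64
V(X + Y) = (1)²·0.91 + (1)²·0.96 + 2·(1)·(1)·0.64 = 3.15

3.150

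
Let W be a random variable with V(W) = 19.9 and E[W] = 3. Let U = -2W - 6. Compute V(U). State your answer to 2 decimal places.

79.60

V(-2W - 6) = (-2)²·V(W) = 4·19.9 = 79.6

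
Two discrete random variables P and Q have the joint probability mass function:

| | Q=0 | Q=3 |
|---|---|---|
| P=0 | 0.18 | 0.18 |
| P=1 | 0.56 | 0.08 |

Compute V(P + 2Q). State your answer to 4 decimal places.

6.1200

E[P] = 0.64,  E[Q] = 0.78,  E[PQ] = 0.24
V(P) = 0.64 − (0.64)² = 0.2304;  V(Q) = 2.34 − (0.78)² = 1.7316
Cov(P,Q) = 0.24 − (0.64)(0.78) = -0.2592
V(P + 2Q) = (1)²·0.2304 + (2)²·1.7316 + 2·(1)·(2)·-0.2592 = 6.12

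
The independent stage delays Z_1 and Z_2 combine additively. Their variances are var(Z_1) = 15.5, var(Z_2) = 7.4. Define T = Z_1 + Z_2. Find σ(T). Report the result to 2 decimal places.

By independence, var(T) = (1)²var(Z_1) + (1)²var(Z_2)
= (1)²·15.5 + (1)²·7.4 = 22.9
σ(T) = √22.9 ≈ 4.79

4.79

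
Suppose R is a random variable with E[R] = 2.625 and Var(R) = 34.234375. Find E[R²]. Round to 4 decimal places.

E[R²] = Var(R) + (E[R])² = 34.234375 + (2.625)² = 41.125

41.1250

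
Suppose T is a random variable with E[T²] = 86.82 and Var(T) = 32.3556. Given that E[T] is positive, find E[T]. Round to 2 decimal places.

7.38

(E[T])² = E[T²] − Var(T) = 86.82 − 32.3556 = 54.4644
E[T] = √54.4644 = 7.38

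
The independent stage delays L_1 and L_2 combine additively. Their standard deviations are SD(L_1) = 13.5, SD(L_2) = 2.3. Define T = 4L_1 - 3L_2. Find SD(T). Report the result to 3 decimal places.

Var(L_1) = 182.25, Var(L_2) = 5.29
By independence, Var(T) = (4)²Var(L_1) + (-3)²Var(L_2)
= (4)²·182.25 + (-3)²·5.29 = 2963.61
SD(T) = √2963.61 ≈ 54.439

54.439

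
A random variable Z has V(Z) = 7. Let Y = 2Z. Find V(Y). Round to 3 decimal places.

V(2Z) = (2)²·V(Z) = 4·7 = 28

28.000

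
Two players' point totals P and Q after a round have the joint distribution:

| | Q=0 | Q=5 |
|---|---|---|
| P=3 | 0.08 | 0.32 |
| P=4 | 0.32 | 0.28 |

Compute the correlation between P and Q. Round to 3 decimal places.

-0.333

E[P] = 3.6,  E[Q] = 3
E[PQ] = 10.4
Cov(P,Q) = E[PQ] − E[P]E[Q] = 10.4 − (3.6)(3) = -0.4
V(P) = 0.24,  V(Q) = 6
ρ = -0.4 / √(0.24·6) ≈ -0.333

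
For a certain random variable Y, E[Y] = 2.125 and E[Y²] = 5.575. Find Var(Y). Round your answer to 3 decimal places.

Var(Y) = 5.575 − (2.125)² = 1.059375

1.059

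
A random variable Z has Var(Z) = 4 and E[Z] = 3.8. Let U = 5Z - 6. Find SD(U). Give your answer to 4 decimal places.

10.0000

Var(5Z - 6) = (5)²·4 = 100
SD(U) = √100 ≈ 10.0000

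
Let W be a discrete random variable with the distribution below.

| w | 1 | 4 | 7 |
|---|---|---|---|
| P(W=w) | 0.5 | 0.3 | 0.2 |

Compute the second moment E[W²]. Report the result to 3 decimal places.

15.100

E[W²] = (1)²(0.5) + (4)²(0.3) + (7)²(0.2) = 15.1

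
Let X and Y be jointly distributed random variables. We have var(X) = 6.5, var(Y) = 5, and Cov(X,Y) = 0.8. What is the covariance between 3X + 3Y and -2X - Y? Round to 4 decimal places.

-61.2000

Cov(3X + 3Y, -2X - Y) = (3)(-2)var(X) + (3)(-1)var(Y) + [(3)(-1) + (3)(-2)]Cov(X,Y)
= -6·6.5 + -3·5 + -9·0.8 = -61.2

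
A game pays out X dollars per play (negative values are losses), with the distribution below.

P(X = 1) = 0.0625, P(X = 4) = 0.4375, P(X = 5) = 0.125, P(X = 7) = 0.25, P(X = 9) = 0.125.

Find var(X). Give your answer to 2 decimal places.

4.34

E[X] = (1)(0.0625) + (4)(0.4375) + (5)(0.125) + (7)(0.25) + (9)(0.125) = 5.3125
E[X²] = (1)²(0.0625) + (4)²(0.4375) + (5)²(0.125) + (7)²(0.25) + (9)²(0.125) = 32.5625
var(X) = E[X²] − (E[X])² = 32.5625 − (5.3125)² = 4.33984375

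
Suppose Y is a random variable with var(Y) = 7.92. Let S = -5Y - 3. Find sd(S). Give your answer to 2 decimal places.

var(-5Y - 3) = (-5)²·7.92 = 198
sd(S) = √198 ≈ 14.07

14.07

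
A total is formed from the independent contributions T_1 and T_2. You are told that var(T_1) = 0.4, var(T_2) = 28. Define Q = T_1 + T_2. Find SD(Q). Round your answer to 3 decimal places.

5.329

By independence, var(Q) = (1)²var(T_1) + (1)²var(T_2)
= (1)²·0.4 + (1)²·28 = 28.4
SD(Q) = √28.4 ≈ 5.329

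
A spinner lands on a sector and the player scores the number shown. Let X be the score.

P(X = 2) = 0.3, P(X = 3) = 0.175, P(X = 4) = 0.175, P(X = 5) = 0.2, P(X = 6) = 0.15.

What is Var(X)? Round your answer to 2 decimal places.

E[X] = (2)(0.3) + (3)(0.175) + (4)(0.175) + (5)(0.2) + (6)(0.15) = 3.725
E[X²] = (2)²(0.3) + (3)²(0.175) + (4)²(0.175) + (5)²(0.2) + (6)²(0.15) = 15.975
Var(X) = E[X²] − (E[X])² = 15.975 − (3.725)² = 2.099375

2.10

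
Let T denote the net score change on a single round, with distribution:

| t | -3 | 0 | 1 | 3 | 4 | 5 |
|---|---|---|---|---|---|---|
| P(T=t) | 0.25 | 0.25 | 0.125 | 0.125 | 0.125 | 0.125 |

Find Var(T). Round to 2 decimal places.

E[T] = (-3)(0.25) + (0)(0.25) + (1)(0.125) + (3)(0.125) + (4)(0.125) + (5)(0.125) = 0.875
E[T²] = (-3)²(0.25) + (0)²(0.25) + (1)²(0.125) + (3)²(0.125) + (4)²(0.125) + (5)²(0.125) = 8.625
Var(T) = E[T²] − (E[T])² = 8.625 − (0.875)² = 7.859375

7.86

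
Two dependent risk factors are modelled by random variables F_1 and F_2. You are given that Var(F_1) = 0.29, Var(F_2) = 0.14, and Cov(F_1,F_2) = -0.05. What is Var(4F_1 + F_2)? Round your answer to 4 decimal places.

4.3800

Var(4F_1 + F_2) = (4)²·Var(F_1) + (1)²·Var(F_2) + 2·(4)·(1)·Cov(F_1,F_2)
= 16·0.29 + 1·0.14 + 8·-0.05 = 4.38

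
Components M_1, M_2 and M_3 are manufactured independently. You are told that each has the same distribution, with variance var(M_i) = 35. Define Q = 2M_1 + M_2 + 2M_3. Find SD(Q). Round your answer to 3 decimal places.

By independence, var(Q) = (2)²var(M_1) + (1)²var(M_2) + (2)²var(M_3)
= (2)²·35 + (1)²·35 + (2)²·35 = 315
SD(Q) = √315 ≈ 17.748

17.748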